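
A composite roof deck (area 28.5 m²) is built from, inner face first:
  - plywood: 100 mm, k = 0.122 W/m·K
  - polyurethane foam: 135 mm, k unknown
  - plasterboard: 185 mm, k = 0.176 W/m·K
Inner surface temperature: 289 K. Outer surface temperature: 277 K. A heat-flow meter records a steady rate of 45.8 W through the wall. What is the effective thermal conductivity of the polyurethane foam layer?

k ≈ 0.0241 W/(m·K)

Thermal resistances in series:
R_plywood = L/(kA) = 0.1/(0.122×28.5) = 0.02876 K/W
R_plasterboard = L/(kA) = 0.185/(0.176×28.5) = 0.03688 K/W
Sum of known resistances R_other = 0.06564 K/W
Total R = ΔT/Q = 12/45.8 = 0.262 K/W
R_polyurethane foam = R_total − R_other = 0.1964 K/W
k = L/(R·A) = 0.135/(0.1964×28.5)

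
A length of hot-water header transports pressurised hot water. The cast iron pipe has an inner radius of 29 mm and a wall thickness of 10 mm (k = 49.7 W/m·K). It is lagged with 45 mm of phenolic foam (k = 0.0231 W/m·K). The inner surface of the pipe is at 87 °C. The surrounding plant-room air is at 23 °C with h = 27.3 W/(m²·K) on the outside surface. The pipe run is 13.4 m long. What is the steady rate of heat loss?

Q ≈ 160 W

For a radial system each layer contributes R = ln(r_out/r_in)/(2πkL); films add R = 1/(hA).
R_cast iron pipe wall = ln(39/29)/(2π×49.7×13.4) = 7.08×10^-5 K/W
R_phenolic foam = ln(84/39)/(2π×0.0231×13.4) = 0.3945 K/W
R_outer film = 1/(h_o·2πr_oL) = 1/(27.3×2π×0.084×13.4) = 0.005179 K/W
R_total = 0.3997 K/W
Q = ΔT/R_total = 64/0.3997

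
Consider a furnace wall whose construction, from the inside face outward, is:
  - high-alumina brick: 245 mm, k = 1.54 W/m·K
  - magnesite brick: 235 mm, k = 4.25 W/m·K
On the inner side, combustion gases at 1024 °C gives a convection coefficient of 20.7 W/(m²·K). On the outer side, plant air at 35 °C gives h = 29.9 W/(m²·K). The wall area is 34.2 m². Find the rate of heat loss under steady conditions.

Series thermal resistances:
R_inner film = 1/(h_i·A) = 1/(20.7×34.2) = 0.001413 K/W
R_high-alumina brick = L/(kA) = 0.245/(1.54×34.2) = 0.004652 K/W
R_magnesite brick = L/(kA) = 0.235/(4.25×34.2) = 0.001617 K/W
R_outer film = 1/(h_o·A) = 1/(29.9×34.2) = 9.779×10^-4 K/W
R_total = 0.008659 K/W
Q = ΔT / R_total = 989 / 0.008659

Q ≈ 114000 W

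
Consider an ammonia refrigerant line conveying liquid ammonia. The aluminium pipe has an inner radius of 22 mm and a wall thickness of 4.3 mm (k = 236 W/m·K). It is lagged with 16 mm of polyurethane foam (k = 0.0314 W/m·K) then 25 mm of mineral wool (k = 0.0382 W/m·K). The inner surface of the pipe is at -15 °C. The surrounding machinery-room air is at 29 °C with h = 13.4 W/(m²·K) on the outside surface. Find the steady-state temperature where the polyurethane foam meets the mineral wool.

Per-layer cylindrical resistances, series-summed:
R_aluminium pipe wall = ln(26.3/22)/(2π×236×1) = 1.204×10^-4 K/W
R_polyurethane foam = ln(42.3/26.3)/(2π×0.0314×1) = 2.409 K/W
R_mineral wool = ln(67.3/42.3)/(2π×0.0382×1) = 1.935 K/W
R_outer film = 1/(h_o·2πr_oL) = 1/(13.4×2π×0.0673×1) = 0.1765 K/W
R_total = 4.52 K/W
Q = ΔT/R_total = 44/4.52
Q = 9.73 W/m
T_interface = T_inner + Q·ΣR(inner→interface) = -15 + 9.73×2.409

T ≈ 8.45 °C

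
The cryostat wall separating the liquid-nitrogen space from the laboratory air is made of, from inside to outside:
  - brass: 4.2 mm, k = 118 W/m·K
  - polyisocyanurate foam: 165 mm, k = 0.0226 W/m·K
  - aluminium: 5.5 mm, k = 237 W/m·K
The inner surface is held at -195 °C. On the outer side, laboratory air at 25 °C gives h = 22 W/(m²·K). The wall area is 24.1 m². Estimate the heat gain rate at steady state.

Treating each layer as a thermal resistance in series:
R_brass = L/(kA) = 0.0042/(118×24.1) = 1.477×10^-6 K/W
R_polyisocyanurate foam = L/(kA) = 0.165/(0.0226×24.1) = 0.3029 K/W
R_aluminium = L/(kA) = 0.0055/(237×24.1) = 9.629×10^-7 K/W
R_outer film = 1/(h_o·A) = 1/(22×24.1) = 0.001886 K/W
R_total = 0.3048 K/W
Q = ΔT / R_total = 220 / 0.3048

Q ≈ 722 W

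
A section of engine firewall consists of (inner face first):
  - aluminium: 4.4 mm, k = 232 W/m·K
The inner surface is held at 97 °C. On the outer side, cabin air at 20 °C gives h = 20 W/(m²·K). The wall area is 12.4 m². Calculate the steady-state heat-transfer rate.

Series thermal resistances:
R_aluminium = L/(kA) = 0.0044/(232×12.4) = 1.529×10^-6 K/W
R_outer film = 1/(h_o·A) = 1/(20×12.4) = 0.004032 K/W
R_total = 0.004034 K/W
Q = ΔT / R_total = 77 / 0.004034

Q ≈ 19100 W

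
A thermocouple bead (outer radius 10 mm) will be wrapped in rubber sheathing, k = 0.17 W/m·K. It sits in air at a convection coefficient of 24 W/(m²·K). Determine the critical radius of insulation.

r_cr ≈ 14.2 mm

For a sphere r_cr = 2k/h = 2×0.17/24
r_cr = 14.2 mm; since the bare radius (10 mm) is below r_cr, adding a thin layer of insulation will *increase* heat loss.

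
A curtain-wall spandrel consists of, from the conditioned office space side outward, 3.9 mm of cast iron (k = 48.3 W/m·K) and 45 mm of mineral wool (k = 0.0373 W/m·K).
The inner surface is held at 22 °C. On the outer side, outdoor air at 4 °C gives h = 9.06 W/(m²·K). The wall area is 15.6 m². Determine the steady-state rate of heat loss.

Q ≈ 213 W

Thermal resistances in series:
R_cast iron = L/(kA) = 0.0039/(48.3×15.6) = 5.176×10^-6 K/W
R_mineral wool = L/(kA) = 0.045/(0.0373×15.6) = 0.07734 K/W
R_outer film = 1/(h_o·A) = 1/(9.06×15.6) = 0.007075 K/W
R_total = 0.08442 K/W
Q = ΔT / R_total = 18 / 0.08442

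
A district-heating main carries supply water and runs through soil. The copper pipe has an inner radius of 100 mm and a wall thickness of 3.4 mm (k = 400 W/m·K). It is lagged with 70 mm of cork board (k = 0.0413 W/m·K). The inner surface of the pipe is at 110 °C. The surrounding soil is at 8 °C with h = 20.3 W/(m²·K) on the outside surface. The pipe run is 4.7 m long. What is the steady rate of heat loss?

Radial resistances (cylindrical: R_cond = ln(r_o/r_i)/(2πkL), R_conv = 1/(h·2πrL)):
R_copper pipe wall = ln(103.4/100)/(2π×400×4.7) = 2.83×10^-6 K/W
R_cork board = ln(173.4/103.4)/(2π×0.0413×4.7) = 0.4239 K/W
R_outer film = 1/(h_o·2πr_oL) = 1/(20.3×2π×0.1734×4.7) = 0.00962 K/W
R_total = 0.4335 K/W
Q = ΔT/R_total = 102/0.4335

Q ≈ 235 W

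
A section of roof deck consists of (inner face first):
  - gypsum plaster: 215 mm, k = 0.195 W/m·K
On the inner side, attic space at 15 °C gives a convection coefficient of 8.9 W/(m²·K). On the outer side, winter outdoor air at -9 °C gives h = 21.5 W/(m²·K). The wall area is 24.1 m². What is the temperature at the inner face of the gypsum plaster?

T ≈ 12.9 °C

Model the wall as resistances in series:
R_inner film = 1/(h_i·A) = 1/(8.9×24.1) = 0.004662 K/W
R_gypsum plaster = L/(kA) = 0.215/(0.195×24.1) = 0.04575 K/W
R_outer film = 1/(h_o·A) = 1/(21.5×24.1) = 0.00193 K/W
R_total = 0.05234 K/W;  Q = ΔT/R_total = 24/0.05234 = 458.5 W
T_interface = T_inner − Q·ΣR(inner→interface) = 15 − 459×0.004662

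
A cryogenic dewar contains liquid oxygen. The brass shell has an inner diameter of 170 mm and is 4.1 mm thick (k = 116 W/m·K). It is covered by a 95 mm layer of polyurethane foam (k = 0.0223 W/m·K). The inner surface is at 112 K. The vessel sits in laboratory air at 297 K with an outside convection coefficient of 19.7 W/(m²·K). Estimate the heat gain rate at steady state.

Q ≈ 8.9 W

Spherical conduction: R = (1/r_in − 1/r_out)/(4πk) per layer; series-sum.
R_brass shell = (1/0.085 − 1/0.0891)/(4π×116) = 3.714×10^-4 K/W
R_polyurethane foam = (1/0.0891 − 1/0.1841)/(4π×0.0223) = 20.67 K/W
R_outer film = 1/(h·4πr_o²) = 1/(19.7×4π×0.1841²) = 0.1192 K/W
R_total = 20.79 K/W
Q = ΔT/R_total = 185/20.79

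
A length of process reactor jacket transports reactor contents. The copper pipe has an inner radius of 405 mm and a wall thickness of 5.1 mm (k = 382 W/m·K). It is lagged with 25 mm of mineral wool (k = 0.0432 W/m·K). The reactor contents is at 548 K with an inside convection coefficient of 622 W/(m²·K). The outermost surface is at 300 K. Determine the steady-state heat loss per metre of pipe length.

Cylindrical conduction, so R = ln(r₂/r₁)/(2πkL) per layer, in series:
R_inner film = 1/(h_i·2πr₁L) = 1/(622×2π×0.405×1) = 6.318×10^-4 K/W
R_copper pipe wall = ln(410.1/405)/(2π×382×1) = 5.214×10^-6 K/W
R_mineral wool = ln(435.1/410.1)/(2π×0.0432×1) = 0.218 K/W
R_total = 0.2186 K/W
Q = ΔT/R_total = 248/0.2186

q′ ≈ 1130 W/m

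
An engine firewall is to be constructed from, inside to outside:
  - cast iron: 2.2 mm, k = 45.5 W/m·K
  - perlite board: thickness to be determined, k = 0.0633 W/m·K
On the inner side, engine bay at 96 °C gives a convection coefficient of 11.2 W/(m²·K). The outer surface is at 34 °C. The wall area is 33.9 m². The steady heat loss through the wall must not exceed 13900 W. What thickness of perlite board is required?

L ≈ 3.92 mm

Using the resistance-network approach (series):
R_inner film = 1/(h_i·A) = 1/(11.2×33.9) = 0.002634 K/W
R_cast iron = L/(kA) = 0.0022/(45.5×33.9) = 1.426×10^-6 K/W
Sum of the known resistances R_other = 0.002635 K/W
Required total resistance R_tot = ΔT/Q_allow = 62/13900 = 0.00446 K/W
R_perlite board = R_tot − R_other = 0.001825 K/W
L = R·k·A = 0.001825×0.0633×33.9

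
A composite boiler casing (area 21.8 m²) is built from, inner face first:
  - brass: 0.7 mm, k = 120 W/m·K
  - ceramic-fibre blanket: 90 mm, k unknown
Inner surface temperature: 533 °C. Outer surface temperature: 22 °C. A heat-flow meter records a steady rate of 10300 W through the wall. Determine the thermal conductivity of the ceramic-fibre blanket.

k ≈ 0.0832 W/(m·K)

Model the wall as resistances in series:
R_brass = L/(kA) = 0.0007/(120×21.8) = 2.676×10^-7 K/W
Sum of known resistances R_other = 2.676×10^-7 K/W
Total R = ΔT/Q = 511/10300 = 0.04961 K/W
R_ceramic-fibre blanket = R_total − R_other = 0.04961 K/W
k = L/(R·A) = 0.09/(0.04961×21.8)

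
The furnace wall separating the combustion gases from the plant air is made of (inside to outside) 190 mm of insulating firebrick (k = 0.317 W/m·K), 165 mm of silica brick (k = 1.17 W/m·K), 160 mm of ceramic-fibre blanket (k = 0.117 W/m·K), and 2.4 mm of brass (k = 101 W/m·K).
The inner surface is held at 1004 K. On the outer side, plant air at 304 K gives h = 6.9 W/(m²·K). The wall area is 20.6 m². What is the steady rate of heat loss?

Treating each layer as a thermal resistance in series:
R_insulating firebrick = L/(kA) = 0.19/(0.317×20.6) = 0.0291 K/W
R_silica brick = L/(kA) = 0.165/(1.17×20.6) = 0.006846 K/W
R_ceramic-fibre blanket = L/(kA) = 0.16/(0.117×20.6) = 0.06638 K/W
R_brass = L/(kA) = 0.0024/(101×20.6) = 1.154×10^-6 K/W
R_outer film = 1/(h_o·A) = 1/(6.9×20.6) = 0.007035 K/W
R_total = 0.1094 K/W
Q = ΔT / R_total = 700 / 0.1094

Q ≈ 6400 W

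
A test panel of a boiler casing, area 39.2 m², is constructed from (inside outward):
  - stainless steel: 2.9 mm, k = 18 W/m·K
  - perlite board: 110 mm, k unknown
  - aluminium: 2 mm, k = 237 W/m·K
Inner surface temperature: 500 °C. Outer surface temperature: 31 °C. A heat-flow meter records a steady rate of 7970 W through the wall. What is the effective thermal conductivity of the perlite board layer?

k ≈ 0.0477 W/(m·K)

Thermal resistances in series:
R_stainless steel = L/(kA) = 0.0029/(18×39.2) = 4.11×10^-6 K/W
R_aluminium = L/(kA) = 0.002/(237×39.2) = 2.153×10^-7 K/W
Sum of known resistances R_other = 4.325×10^-6 K/W
Total R = ΔT/Q = 469/7970 = 0.05885 K/W
R_perlite board = R_total − R_other = 0.05884 K/W
k = L/(R·A) = 0.11/(0.05884×39.2)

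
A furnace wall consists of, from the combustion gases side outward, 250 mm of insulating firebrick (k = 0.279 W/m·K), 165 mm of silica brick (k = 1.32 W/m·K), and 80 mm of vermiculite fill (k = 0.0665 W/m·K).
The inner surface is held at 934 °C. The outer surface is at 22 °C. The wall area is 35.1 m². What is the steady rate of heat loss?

Treating each layer as a thermal resistance in series:
R_insulating firebrick = L/(kA) = 0.25/(0.279×35.1) = 0.02553 K/W
R_silica brick = L/(kA) = 0.165/(1.32×35.1) = 0.003561 K/W
R_vermiculite fill = L/(kA) = 0.08/(0.0665×35.1) = 0.03427 K/W
R_total = 0.06336 K/W
Q = ΔT / R_total = 912 / 0.06336

Q ≈ 14400 W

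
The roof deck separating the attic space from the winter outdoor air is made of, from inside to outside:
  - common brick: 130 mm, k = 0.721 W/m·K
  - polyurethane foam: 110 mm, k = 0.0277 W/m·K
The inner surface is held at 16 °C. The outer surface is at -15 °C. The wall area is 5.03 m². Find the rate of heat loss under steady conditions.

Model the wall as resistances in series:
R_common brick = L/(kA) = 0.13/(0.721×5.03) = 0.03585 K/W
R_polyurethane foam = L/(kA) = 0.11/(0.0277×5.03) = 0.7895 K/W
R_total = 0.8253 K/W
Q = ΔT / R_total = 31 / 0.8253

Q ≈ 37.6 W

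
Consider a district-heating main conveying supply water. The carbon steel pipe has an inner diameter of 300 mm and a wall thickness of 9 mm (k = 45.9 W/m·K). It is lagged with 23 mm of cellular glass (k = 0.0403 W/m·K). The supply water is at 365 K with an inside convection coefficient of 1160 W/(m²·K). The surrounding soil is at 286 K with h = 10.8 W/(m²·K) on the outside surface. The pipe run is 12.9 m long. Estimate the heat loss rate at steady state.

Per-layer cylindrical resistances, series-summed:
R_inner film = 1/(h_i·2πr₁L) = 1/(1160×2π×0.15×12.9) = 7.091×10^-5 K/W
R_carbon steel pipe wall = ln(159/150)/(2π×45.9×12.9) = 1.566×10^-5 K/W
R_cellular glass = ln(182/159)/(2π×0.0403×12.9) = 0.04136 K/W
R_outer film = 1/(h_o·2πr_oL) = 1/(10.8×2π×0.182×12.9) = 0.006277 K/W
R_total = 0.04772 K/W
Q = ΔT/R_total = 79/0.04772

Q ≈ 1660 W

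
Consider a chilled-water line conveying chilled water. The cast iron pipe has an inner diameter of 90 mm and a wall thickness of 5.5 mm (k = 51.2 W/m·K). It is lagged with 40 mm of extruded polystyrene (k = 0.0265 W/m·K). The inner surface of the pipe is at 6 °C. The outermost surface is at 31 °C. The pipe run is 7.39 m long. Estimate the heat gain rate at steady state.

Per-layer cylindrical resistances, series-summed:
R_cast iron pipe wall = ln(50.5/45)/(2π×51.2×7.39) = 4.85×10^-5 K/W
R_extruded polystyrene = ln(90.5/50.5)/(2π×0.0265×7.39) = 0.4741 K/W
R_total = 0.4742 K/W
Q = ΔT/R_total = 25/0.4742

Q ≈ 52.7 W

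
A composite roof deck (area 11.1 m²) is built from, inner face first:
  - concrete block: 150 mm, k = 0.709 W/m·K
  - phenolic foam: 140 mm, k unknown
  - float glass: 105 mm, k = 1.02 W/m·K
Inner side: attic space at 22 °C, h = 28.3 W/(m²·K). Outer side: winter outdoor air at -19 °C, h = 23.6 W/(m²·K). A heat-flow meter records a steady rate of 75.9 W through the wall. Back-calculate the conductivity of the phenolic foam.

Using the resistance-network approach (series):
R_inner film = 1/(h_i·A) = 1/(28.3×11.1) = 0.003183 K/W
R_concrete block = L/(kA) = 0.15/(0.709×11.1) = 0.01906 K/W
R_float glass = L/(kA) = 0.105/(1.02×11.1) = 0.009274 K/W
R_outer film = 1/(h_o·A) = 1/(23.6×11.1) = 0.003817 K/W
Sum of known resistances R_other = 0.03533 K/W
Total R = ΔT/Q = 41/75.9 = 0.5402 K/W
R_phenolic foam = R_total − R_other = 0.5048 K/W
k = L/(R·A) = 0.14/(0.5048×11.1)

k ≈ 0.025 W/(m·K)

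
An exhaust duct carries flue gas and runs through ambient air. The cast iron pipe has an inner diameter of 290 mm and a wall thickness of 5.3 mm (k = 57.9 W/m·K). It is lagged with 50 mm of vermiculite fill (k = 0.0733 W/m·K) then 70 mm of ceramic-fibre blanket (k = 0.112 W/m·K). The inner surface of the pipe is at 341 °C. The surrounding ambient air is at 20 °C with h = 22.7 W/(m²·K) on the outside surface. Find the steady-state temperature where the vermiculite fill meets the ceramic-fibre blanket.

T ≈ 155 °C

Radial resistances (cylindrical: R_cond = ln(r_o/r_i)/(2πkL), R_conv = 1/(h·2πrL)):
R_cast iron pipe wall = ln(150.3/145)/(2π×57.9×1) = 9.868×10^-5 K/W
R_vermiculite fill = ln(200.3/150.3)/(2π×0.0733×1) = 0.6236 K/W
R_ceramic-fibre blanket = ln(270.3/200.3)/(2π×0.112×1) = 0.4259 K/W
R_outer film = 1/(h_o·2πr_oL) = 1/(22.7×2π×0.2703×1) = 0.02594 K/W
R_total = 1.075 K/W
Q = ΔT/R_total = 321/1.075
Q = 298 W/m
T_interface = T_inner − Q·ΣR(inner→interface) = 341 − 298×0.6237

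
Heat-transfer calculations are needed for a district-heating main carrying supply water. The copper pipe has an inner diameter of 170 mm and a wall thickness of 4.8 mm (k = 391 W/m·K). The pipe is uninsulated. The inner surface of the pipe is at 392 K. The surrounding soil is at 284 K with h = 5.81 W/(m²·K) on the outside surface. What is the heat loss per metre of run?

q′ ≈ 354 W/m

Radial resistances (cylindrical: R_cond = ln(r_o/r_i)/(2πkL), R_conv = 1/(h·2πrL)):
R_copper pipe wall = ln(89.8/85)/(2π×391×1) = 2.236×10^-5 K/W
R_outer film = 1/(h_o·2πr_oL) = 1/(5.81×2π×0.0898×1) = 0.305 K/W
R_total = 0.3051 K/W
Q = ΔT/R_total = 108/0.3051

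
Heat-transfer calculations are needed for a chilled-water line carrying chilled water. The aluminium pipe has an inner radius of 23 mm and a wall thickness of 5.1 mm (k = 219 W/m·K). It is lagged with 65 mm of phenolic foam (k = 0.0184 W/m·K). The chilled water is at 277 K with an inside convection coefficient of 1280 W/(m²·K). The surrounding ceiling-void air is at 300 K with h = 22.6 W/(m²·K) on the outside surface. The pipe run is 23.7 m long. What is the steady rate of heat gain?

Q ≈ 52.2 W

Radial resistances (cylindrical: R_cond = ln(r_o/r_i)/(2πkL), R_conv = 1/(h·2πrL)):
R_inner film = 1/(h_i·2πr₁L) = 1/(1280×2π×0.023×23.7) = 2.281×10^-4 K/W
R_aluminium pipe wall = ln(28.1/23)/(2π×219×23.7) = 6.141×10^-6 K/W
R_phenolic foam = ln(93.1/28.1)/(2π×0.0184×23.7) = 0.4372 K/W
R_outer film = 1/(h_o·2πr_oL) = 1/(22.6×2π×0.0931×23.7) = 0.003192 K/W
R_total = 0.4406 K/W
Q = ΔT/R_total = 23/0.4406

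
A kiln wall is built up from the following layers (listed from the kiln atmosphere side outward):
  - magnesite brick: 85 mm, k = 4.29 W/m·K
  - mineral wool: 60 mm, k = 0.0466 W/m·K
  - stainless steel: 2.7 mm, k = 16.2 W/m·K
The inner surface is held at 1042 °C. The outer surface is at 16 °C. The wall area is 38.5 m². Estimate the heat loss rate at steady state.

Thermal resistances in series:
R_magnesite brick = L/(kA) = 0.085/(4.29×38.5) = 5.146×10^-4 K/W
R_mineral wool = L/(kA) = 0.06/(0.0466×38.5) = 0.03344 K/W
R_stainless steel = L/(kA) = 0.0027/(16.2×38.5) = 4.329×10^-6 K/W
R_total = 0.03396 K/W
Q = ΔT / R_total = 1026 / 0.03396

Q ≈ 30200 W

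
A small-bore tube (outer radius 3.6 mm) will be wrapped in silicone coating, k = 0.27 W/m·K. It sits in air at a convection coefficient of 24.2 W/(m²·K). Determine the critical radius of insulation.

r_cr ≈ 11.2 mm

For a cylinder r_cr = k/h = 0.27/24.2
r_cr = 11.2 mm; since the bare radius (3.6 mm) is below r_cr, adding a thin layer of insulation will *increase* heat loss.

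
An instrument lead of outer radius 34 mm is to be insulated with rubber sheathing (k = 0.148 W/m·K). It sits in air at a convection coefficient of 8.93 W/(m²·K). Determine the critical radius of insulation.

r_cr ≈ 16.6 mm

For a cylinder r_cr = k/h = 0.148/8.93
r_cr = 16.6 mm; since the bare radius (34 mm) is above r_cr, any added insulation will reduce heat loss.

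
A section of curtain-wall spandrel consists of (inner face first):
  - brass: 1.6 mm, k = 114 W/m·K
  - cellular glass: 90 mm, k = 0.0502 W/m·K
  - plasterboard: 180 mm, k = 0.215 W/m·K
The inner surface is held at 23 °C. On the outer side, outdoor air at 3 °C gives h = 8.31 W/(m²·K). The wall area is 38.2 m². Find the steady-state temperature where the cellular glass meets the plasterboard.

T ≈ 9.96 °C

Treating each layer as a thermal resistance in series:
R_brass = L/(kA) = 0.0016/(114×38.2) = 3.674×10^-7 K/W
R_cellular glass = L/(kA) = 0.09/(0.0502×38.2) = 0.04693 K/W
R_plasterboard = L/(kA) = 0.18/(0.215×38.2) = 0.02192 K/W
R_outer film = 1/(h_o·A) = 1/(8.31×38.2) = 0.00315 K/W
R_total = 0.072 K/W;  Q = ΔT/R_total = 20/0.072 = 277.8 W
T_interface = T_inner − Q·ΣR(inner→interface) = 23 − 278×0.04693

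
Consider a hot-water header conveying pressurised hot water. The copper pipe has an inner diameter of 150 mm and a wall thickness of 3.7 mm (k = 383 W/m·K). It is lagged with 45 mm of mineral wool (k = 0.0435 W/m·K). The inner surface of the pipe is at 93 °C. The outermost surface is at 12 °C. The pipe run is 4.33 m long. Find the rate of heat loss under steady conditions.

Q ≈ 212 W

Cylindrical conduction, so R = ln(r₂/r₁)/(2πkL) per layer, in series:
R_copper pipe wall = ln(78.7/75)/(2π×383×4.33) = 4.621×10^-6 K/W
R_mineral wool = ln(123.7/78.7)/(2π×0.0435×4.33) = 0.3821 K/W
R_total = 0.3821 K/W
Q = ΔT/R_total = 81/0.3821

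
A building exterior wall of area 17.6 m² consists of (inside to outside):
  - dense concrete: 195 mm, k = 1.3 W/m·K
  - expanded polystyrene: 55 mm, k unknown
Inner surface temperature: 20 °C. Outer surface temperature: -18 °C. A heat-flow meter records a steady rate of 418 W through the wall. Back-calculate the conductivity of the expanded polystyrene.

k ≈ 0.0379 W/(m·K)

Model the wall as resistances in series:
R_dense concrete = L/(kA) = 0.195/(1.3×17.6) = 0.008523 K/W
Sum of known resistances R_other = 0.008523 K/W
Total R = ΔT/Q = 38/418 = 0.09091 K/W
R_expanded polystyrene = R_total − R_other = 0.08239 K/W
k = L/(R·A) = 0.055/(0.08239×17.6)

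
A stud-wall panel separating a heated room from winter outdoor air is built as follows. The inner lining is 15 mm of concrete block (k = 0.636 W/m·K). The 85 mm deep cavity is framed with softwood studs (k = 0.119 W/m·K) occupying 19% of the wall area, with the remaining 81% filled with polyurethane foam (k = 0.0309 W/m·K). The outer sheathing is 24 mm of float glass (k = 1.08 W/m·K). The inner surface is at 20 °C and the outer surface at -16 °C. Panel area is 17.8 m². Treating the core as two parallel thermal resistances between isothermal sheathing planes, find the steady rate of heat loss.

Sheathing layers in series; stud and cavity paths in parallel between them.
R_inner = 0.015/(0.636×17.8) = 0.001325 K/W
R_stud  = 0.085/(0.119×0.19×17.8) = 0.2112 K/W
R_cav   = 0.085/(0.0309×0.81×17.8) = 0.1908 K/W
1/R_core = 1/R_stud + 1/R_cav → R_core = 0.1002 K/W
R_outer = 0.024/(1.08×17.8) = 0.001248 K/W
R_total = 0.1028 K/W
Q = ΔT/R_total = 36/0.1028

Q ≈ 350 W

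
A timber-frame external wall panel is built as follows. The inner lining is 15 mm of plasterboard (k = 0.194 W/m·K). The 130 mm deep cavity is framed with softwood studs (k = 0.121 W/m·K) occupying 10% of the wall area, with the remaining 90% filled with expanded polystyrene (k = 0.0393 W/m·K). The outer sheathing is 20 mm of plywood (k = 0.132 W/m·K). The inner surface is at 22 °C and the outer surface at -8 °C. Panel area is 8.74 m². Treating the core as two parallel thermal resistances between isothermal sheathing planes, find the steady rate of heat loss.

Q ≈ 88.4 W

Sheathing layers in series; stud and cavity paths in parallel between them.
R_inner = 0.015/(0.194×8.74) = 0.008847 K/W
R_stud  = 0.13/(0.121×0.1×8.74) = 1.229 K/W
R_cav   = 0.13/(0.0393×0.9×8.74) = 0.4205 K/W
1/R_core = 1/R_stud + 1/R_cav → R_core = 0.3133 K/W
R_outer = 0.02/(0.132×8.74) = 0.01734 K/W
R_total = 0.3395 K/W
Q = ΔT/R_total = 30/0.3395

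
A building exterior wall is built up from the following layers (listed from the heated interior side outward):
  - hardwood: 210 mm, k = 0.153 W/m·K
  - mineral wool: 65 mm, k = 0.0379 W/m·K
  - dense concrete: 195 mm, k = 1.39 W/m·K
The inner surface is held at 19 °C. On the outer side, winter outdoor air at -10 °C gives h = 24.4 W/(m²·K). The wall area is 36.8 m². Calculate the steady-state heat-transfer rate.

Q ≈ 326 W

Thermal resistances in series:
R_hardwood = L/(kA) = 0.21/(0.153×36.8) = 0.0373 K/W
R_mineral wool = L/(kA) = 0.065/(0.0379×36.8) = 0.0466 K/W
R_dense concrete = L/(kA) = 0.195/(1.39×36.8) = 0.003812 K/W
R_outer film = 1/(h_o·A) = 1/(24.4×36.8) = 0.001114 K/W
R_total = 0.08883 K/W
Q = ΔT / R_total = 29 / 0.08883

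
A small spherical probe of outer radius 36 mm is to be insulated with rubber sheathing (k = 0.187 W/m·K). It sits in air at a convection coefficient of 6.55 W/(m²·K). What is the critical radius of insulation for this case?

r_cr ≈ 57.1 mm

For a sphere r_cr = 2k/h = 2×0.187/6.55
r_cr = 57.1 mm; since the bare radius (36 mm) is below r_cr, adding a thin layer of insulation will *increase* heat loss.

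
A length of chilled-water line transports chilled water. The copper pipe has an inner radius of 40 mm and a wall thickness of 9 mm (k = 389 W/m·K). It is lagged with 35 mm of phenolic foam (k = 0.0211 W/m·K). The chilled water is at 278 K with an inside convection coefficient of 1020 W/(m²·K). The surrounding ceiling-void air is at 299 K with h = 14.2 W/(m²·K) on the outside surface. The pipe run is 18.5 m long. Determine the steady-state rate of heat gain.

Q ≈ 92.4 W

For a radial system each layer contributes R = ln(r_out/r_in)/(2πkL); films add R = 1/(hA).
R_inner film = 1/(h_i·2πr₁L) = 1/(1020×2π×0.04×18.5) = 2.109×10^-4 K/W
R_copper pipe wall = ln(49/40)/(2π×389×18.5) = 4.488×10^-6 K/W
R_phenolic foam = ln(84/49)/(2π×0.0211×18.5) = 0.2198 K/W
R_outer film = 1/(h_o·2πr_oL) = 1/(14.2×2π×0.084×18.5) = 0.007212 K/W
R_total = 0.2272 K/W
Q = ΔT/R_total = 21/0.2272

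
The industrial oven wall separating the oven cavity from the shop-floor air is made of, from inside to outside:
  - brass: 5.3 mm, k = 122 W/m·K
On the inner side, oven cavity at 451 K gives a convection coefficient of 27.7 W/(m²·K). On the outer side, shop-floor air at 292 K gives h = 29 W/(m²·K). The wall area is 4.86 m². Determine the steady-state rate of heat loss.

Q ≈ 10900 W

Series thermal resistances:
R_inner film = 1/(h_i·A) = 1/(27.7×4.86) = 0.007428 K/W
R_brass = L/(kA) = 0.0053/(122×4.86) = 8.939×10^-6 K/W
R_outer film = 1/(h_o·A) = 1/(29×4.86) = 0.007095 K/W
R_total = 0.01453 K/W
Q = ΔT / R_total = 159 / 0.01453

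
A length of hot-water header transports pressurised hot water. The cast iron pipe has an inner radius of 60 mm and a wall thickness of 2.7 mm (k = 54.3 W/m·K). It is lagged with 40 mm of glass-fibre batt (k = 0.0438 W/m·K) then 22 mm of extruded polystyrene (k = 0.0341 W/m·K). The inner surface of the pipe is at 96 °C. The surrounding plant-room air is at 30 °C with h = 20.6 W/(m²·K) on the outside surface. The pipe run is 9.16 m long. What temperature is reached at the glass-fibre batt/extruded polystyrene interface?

T ≈ 53.1 °C

Treating each annulus and film as a series resistance:
R_cast iron pipe wall = ln(62.7/60)/(2π×54.3×9.16) = 1.408×10^-5 K/W
R_glass-fibre batt = ln(102.7/62.7)/(2π×0.0438×9.16) = 0.1957 K/W
R_extruded polystyrene = ln(124.7/102.7)/(2π×0.0341×9.16) = 0.0989 K/W
R_outer film = 1/(h_o·2πr_oL) = 1/(20.6×2π×0.1247×9.16) = 0.006764 K/W
R_total = 0.3014 K/W
Q = ΔT/R_total = 66/0.3014
Q = 219 W
T_interface = T_inner − Q·ΣR(inner→interface) = 96 − 219×0.1958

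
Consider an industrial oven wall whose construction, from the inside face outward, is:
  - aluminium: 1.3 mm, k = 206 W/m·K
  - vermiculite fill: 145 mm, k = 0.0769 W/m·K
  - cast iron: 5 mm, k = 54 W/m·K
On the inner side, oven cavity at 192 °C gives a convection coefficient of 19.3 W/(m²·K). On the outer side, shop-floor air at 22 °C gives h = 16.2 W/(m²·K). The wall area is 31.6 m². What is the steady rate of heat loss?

Model the wall as resistances in series:
R_inner film = 1/(h_i·A) = 1/(19.3×31.6) = 0.00164 K/W
R_aluminium = L/(kA) = 0.0013/(206×31.6) = 1.997×10^-7 K/W
R_vermiculite fill = L/(kA) = 0.145/(0.0769×31.6) = 0.05967 K/W
R_cast iron = L/(kA) = 0.005/(54×31.6) = 2.93×10^-6 K/W
R_outer film = 1/(h_o·A) = 1/(16.2×31.6) = 0.001953 K/W
R_total = 0.06327 K/W
Q = ΔT / R_total = 170 / 0.06327

Q ≈ 2690 W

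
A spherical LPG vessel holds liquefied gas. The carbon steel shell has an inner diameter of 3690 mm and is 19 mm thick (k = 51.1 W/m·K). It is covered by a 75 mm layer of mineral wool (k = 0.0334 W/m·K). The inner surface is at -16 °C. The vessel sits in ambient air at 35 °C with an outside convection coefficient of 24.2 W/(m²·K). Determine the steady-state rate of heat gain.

Q ≈ 1010 W

For a spherical shell R = (1/r₁ − 1/r₂)/(4πk); film R = 1/(h·4πr²). In series:
R_carbon steel shell = (1/1.845 − 1/1.864)/(4π×51.1) = 8.604×10^-6 K/W
R_mineral wool = (1/1.864 − 1/1.939)/(4π×0.0334) = 0.04944 K/W
R_outer film = 1/(h·4πr_o²) = 1/(24.2×4π×1.939²) = 8.746×10^-4 K/W
R_total = 0.05032 K/W
Q = ΔT/R_total = 51/0.05032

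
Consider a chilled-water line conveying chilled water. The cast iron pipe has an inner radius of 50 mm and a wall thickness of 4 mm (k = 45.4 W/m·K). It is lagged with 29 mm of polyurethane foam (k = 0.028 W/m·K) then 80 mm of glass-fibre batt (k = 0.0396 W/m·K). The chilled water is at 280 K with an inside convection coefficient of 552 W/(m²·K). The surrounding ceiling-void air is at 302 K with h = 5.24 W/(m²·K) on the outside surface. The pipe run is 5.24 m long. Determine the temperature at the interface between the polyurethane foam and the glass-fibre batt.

T ≈ 290 K

Radial resistances (cylindrical: R_cond = ln(r_o/r_i)/(2πkL), R_conv = 1/(h·2πrL)):
R_inner film = 1/(h_i·2πr₁L) = 1/(552×2π×0.05×5.24) = 0.0011 K/W
R_cast iron pipe wall = ln(54/50)/(2π×45.4×5.24) = 5.149×10^-5 K/W
R_polyurethane foam = ln(83/54)/(2π×0.028×5.24) = 0.4663 K/W
R_glass-fibre batt = ln(163/83)/(2π×0.0396×5.24) = 0.5177 K/W
R_outer film = 1/(h_o·2πr_oL) = 1/(5.24×2π×0.163×5.24) = 0.03556 K/W
R_total = 1.021 K/W
Q = ΔT/R_total = 22/1.021
Q = 21.6 W
T_interface = T_inner + Q·ΣR(inner→interface) = 280 + 21.6×0.4674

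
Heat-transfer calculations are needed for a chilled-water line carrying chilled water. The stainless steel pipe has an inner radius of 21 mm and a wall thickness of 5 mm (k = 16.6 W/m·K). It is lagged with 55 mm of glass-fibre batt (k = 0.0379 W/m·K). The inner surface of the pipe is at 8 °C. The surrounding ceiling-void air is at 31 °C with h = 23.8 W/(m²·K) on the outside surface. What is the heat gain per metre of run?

Radial resistances (cylindrical: R_cond = ln(r_o/r_i)/(2πkL), R_conv = 1/(h·2πrL)):
R_stainless steel pipe wall = ln(26/21)/(2π×16.6×1) = 0.002048 K/W
R_glass-fibre batt = ln(81/26)/(2π×0.0379×1) = 4.772 K/W
R_outer film = 1/(h_o·2πr_oL) = 1/(23.8×2π×0.081×1) = 0.08256 K/W
R_total = 4.857 K/W
Q = ΔT/R_total = 23/4.857

q′ ≈ 4.74 W/m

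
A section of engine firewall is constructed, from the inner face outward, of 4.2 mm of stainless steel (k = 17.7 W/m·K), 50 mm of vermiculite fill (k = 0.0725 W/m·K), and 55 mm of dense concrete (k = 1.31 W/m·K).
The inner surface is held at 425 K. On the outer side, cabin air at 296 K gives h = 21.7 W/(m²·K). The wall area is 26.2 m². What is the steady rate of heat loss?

Treating each layer as a thermal resistance in series:
R_stainless steel = L/(kA) = 0.0042/(17.7×26.2) = 9.057×10^-6 K/W
R_vermiculite fill = L/(kA) = 0.05/(0.0725×26.2) = 0.02632 K/W
R_dense concrete = L/(kA) = 0.055/(1.31×26.2) = 0.001602 K/W
R_outer film = 1/(h_o·A) = 1/(21.7×26.2) = 0.001759 K/W
R_total = 0.02969 K/W
Q = ΔT / R_total = 129 / 0.02969

Q ≈ 4340 W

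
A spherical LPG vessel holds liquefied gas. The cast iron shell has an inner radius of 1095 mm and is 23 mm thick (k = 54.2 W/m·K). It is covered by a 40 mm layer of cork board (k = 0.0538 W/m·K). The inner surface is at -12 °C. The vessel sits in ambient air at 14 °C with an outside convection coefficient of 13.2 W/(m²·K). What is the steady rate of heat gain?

Spherical conduction: R = (1/r_in − 1/r_out)/(4πk) per layer; series-sum.
R_cast iron shell = (1/1.095 − 1/1.118)/(4π×54.2) = 2.758×10^-5 K/W
R_cork board = (1/1.118 − 1/1.158)/(4π×0.0538) = 0.0457 K/W
R_outer film = 1/(h·4πr_o²) = 1/(13.2×4π×1.158²) = 0.004496 K/W
R_total = 0.05022 K/W
Q = ΔT/R_total = 26/0.05022

Q ≈ 518 W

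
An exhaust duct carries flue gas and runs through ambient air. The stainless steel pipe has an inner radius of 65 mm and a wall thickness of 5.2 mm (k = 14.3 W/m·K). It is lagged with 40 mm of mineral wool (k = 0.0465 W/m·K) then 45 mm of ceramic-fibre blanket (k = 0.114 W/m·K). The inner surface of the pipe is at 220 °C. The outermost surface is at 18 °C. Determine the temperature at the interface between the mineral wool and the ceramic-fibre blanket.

T ≈ 65.7 °C

Per-layer cylindrical resistances, series-summed:
R_stainless steel pipe wall = ln(70.2/65)/(2π×14.3×1) = 8.566×10^-4 K/W
R_mineral wool = ln(110.2/70.2)/(2π×0.0465×1) = 1.543 K/W
R_ceramic-fibre blanket = ln(155.2/110.2)/(2π×0.114×1) = 0.478 K/W
R_total = 2.022 K/W
Q = ΔT/R_total = 202/2.022
Q = 99.9 W/m
T_interface = T_inner − Q·ΣR(inner→interface) = 220 − 99.9×1.544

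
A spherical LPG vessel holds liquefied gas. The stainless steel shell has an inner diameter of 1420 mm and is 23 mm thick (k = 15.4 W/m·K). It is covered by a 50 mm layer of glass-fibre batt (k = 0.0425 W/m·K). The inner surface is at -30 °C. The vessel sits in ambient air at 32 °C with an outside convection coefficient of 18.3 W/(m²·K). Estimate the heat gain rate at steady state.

Radial (spherical) resistances in series:
R_stainless steel shell = (1/0.71 − 1/0.733)/(4π×15.4) = 2.284×10^-4 K/W
R_glass-fibre batt = (1/0.733 − 1/0.783)/(4π×0.0425) = 0.1631 K/W
R_outer film = 1/(h·4πr_o²) = 1/(18.3×4π×0.783²) = 0.007093 K/W
R_total = 0.1704 K/W
Q = ΔT/R_total = 62/0.1704

Q ≈ 364 W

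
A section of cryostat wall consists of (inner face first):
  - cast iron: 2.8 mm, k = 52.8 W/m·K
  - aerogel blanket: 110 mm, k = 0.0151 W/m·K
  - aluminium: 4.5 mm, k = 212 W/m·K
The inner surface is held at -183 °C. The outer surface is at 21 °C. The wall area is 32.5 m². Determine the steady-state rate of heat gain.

Series thermal resistances:
R_cast iron = L/(kA) = 0.0028/(52.8×32.5) = 1.632×10^-6 K/W
R_aerogel blanket = L/(kA) = 0.11/(0.0151×32.5) = 0.2241 K/W
R_aluminium = L/(kA) = 0.0045/(212×32.5) = 6.531×10^-7 K/W
R_total = 0.2241 K/W
Q = ΔT / R_total = 204 / 0.2241

Q ≈ 910 W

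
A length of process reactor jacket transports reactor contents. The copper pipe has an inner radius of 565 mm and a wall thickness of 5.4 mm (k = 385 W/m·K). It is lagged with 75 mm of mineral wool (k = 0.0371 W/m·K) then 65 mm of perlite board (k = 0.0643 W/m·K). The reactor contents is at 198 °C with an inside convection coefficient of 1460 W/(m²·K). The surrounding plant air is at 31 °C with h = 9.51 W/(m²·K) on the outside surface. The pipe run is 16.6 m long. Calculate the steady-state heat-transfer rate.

Treating each annulus and film as a series resistance:
R_inner film = 1/(h_i·2πr₁L) = 1/(1460×2π×0.565×16.6) = 1.162×10^-5 K/W
R_copper pipe wall = ln(570.4/565)/(2π×385×16.6) = 2.369×10^-7 K/W
R_mineral wool = ln(645.4/570.4)/(2π×0.0371×16.6) = 0.03192 K/W
R_perlite board = ln(710.4/645.4)/(2π×0.0643×16.6) = 0.01431 K/W
R_outer film = 1/(h_o·2πr_oL) = 1/(9.51×2π×0.7104×16.6) = 0.001419 K/W
R_total = 0.04766 K/W
Q = ΔT/R_total = 167/0.04766

Q ≈ 3500 W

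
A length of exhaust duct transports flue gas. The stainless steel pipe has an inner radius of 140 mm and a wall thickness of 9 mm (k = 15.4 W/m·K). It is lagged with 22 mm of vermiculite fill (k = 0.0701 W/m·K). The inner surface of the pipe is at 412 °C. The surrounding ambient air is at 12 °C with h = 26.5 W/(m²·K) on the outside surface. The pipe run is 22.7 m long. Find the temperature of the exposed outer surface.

Per-layer cylindrical resistances, series-summed:
R_stainless steel pipe wall = ln(149/140)/(2π×15.4×22.7) = 2.837×10^-5 K/W
R_vermiculite fill = ln(171/149)/(2π×0.0701×22.7) = 0.01377 K/W
R_outer film = 1/(h_o·2πr_oL) = 1/(26.5×2π×0.171×22.7) = 0.001547 K/W
R_total = 0.01535 K/W
Q = ΔT/R_total = 400/0.01535
Q = 26100 W
T_interface = T_inner − Q·ΣR(inner→interface) = 412 − 26100×0.0138

T ≈ 52.3 °C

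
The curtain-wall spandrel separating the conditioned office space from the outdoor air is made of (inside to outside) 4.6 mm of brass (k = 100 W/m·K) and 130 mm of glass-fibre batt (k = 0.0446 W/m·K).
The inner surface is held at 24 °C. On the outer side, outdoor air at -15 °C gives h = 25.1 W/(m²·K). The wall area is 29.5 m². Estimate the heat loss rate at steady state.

Model the wall as resistances in series:
R_brass = L/(kA) = 0.0046/(100×29.5) = 1.559×10^-6 K/W
R_glass-fibre batt = L/(kA) = 0.13/(0.0446×29.5) = 0.09881 K/W
R_outer film = 1/(h_o·A) = 1/(25.1×29.5) = 0.001351 K/W
R_total = 0.1002 K/W
Q = ΔT / R_total = 39 / 0.1002

Q ≈ 389 W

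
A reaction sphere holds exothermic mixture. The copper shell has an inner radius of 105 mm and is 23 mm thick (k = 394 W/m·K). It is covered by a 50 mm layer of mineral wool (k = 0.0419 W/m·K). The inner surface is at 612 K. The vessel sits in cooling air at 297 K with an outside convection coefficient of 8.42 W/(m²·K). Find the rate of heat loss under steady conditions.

Each spherical layer contributes R = (1/r_i − 1/r_o)/(4πk):
R_copper shell = (1/0.105 − 1/0.128)/(4π×394) = 3.456×10^-4 K/W
R_mineral wool = (1/0.128 − 1/0.178)/(4π×0.0419) = 4.168 K/W
R_outer film = 1/(h·4πr_o²) = 1/(8.42×4π×0.178²) = 0.2983 K/W
R_total = 4.467 K/W
Q = ΔT/R_total = 315/4.467

Q ≈ 70.5 W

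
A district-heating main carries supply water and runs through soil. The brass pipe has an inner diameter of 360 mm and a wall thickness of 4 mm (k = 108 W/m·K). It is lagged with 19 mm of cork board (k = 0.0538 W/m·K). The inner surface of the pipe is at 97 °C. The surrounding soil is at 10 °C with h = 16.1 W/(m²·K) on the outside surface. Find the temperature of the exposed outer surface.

T ≈ 22.5 °C

Per-layer cylindrical resistances, series-summed:
R_brass pipe wall = ln(184/180)/(2π×108×1) = 3.239×10^-5 K/W
R_cork board = ln(203/184)/(2π×0.0538×1) = 0.2907 K/W
R_outer film = 1/(h_o·2πr_oL) = 1/(16.1×2π×0.203×1) = 0.0487 K/W
R_total = 0.3394 K/W
Q = ΔT/R_total = 87/0.3394
Q = 256 W/m
T_interface = T_inner − Q·ΣR(inner→interface) = 97 − 256×0.2907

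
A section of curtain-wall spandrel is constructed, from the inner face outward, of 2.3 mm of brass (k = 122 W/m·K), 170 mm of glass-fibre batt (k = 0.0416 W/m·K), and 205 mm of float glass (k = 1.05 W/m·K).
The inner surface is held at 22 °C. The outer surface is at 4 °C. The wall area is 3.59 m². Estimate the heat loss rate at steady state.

Q ≈ 15.1 W

Treating each layer as a thermal resistance in series:
R_brass = L/(kA) = 0.0023/(122×3.59) = 5.251×10^-6 K/W
R_glass-fibre batt = L/(kA) = 0.17/(0.0416×3.59) = 1.138 K/W
R_float glass = L/(kA) = 0.205/(1.05×3.59) = 0.05438 K/W
R_total = 1.193 K/W
Q = ΔT / R_total = 18 / 1.193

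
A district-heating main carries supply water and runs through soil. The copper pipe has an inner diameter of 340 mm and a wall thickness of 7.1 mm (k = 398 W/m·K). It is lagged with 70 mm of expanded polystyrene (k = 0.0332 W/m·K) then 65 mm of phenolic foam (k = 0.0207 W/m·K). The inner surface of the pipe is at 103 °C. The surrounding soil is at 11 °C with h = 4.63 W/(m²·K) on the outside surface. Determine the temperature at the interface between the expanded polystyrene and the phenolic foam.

T ≈ 61.1 °C

Per-layer cylindrical resistances, series-summed:
R_copper pipe wall = ln(177.1/170)/(2π×398×1) = 1.636×10^-5 K/W
R_expanded polystyrene = ln(247.1/177.1)/(2π×0.0332×1) = 1.597 K/W
R_phenolic foam = ln(312.1/247.1)/(2π×0.0207×1) = 1.796 K/W
R_outer film = 1/(h_o·2πr_oL) = 1/(4.63×2π×0.3121×1) = 0.1101 K/W
R_total = 3.502 K/W
Q = ΔT/R_total = 92/3.502
Q = 26.3 W/m
T_interface = T_inner − Q·ΣR(inner→interface) = 103 − 26.3×1.597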